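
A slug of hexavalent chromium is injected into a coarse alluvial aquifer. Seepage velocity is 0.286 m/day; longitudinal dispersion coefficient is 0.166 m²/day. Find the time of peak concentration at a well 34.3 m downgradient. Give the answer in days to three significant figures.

For the 1D instantaneous-source solution, setting ∂C/∂t = 0 at fixed x gives v²t² + 2Dt − x² = 0, so t = (√(D² + v²x²) − D)/v².
√(D² + v²x²) = √(0.166² + 0.286² × 34.3²) = 9.811; v² = 0.081796.
t = (9.811 − 0.166)/0.081796 = 118 days (vs. the pure-advection estimate x/v = 120 d).

118 days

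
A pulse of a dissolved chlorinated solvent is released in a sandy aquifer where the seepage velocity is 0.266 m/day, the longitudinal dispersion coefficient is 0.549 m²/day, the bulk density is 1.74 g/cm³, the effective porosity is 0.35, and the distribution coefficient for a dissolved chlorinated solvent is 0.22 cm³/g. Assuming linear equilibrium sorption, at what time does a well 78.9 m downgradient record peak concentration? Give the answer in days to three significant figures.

605 days

Retardation factor R = 1 + ρ_b·K_d/n = 1 + 1.74 × 0.22/0.35 = 2.094.
Sorption retards both mechanisms: v_R = v/R = 0.1270 m/day, D_R = D/R = 0.2622 m²/day.
Peak time from v_R²t² + 2D_R t − x² = 0: t = (√(D_R² + v_R²x²) − D_R)/v_R².
√(D_R² + v_R²x²) = √(0.2622² + 0.1270² × 78.9²) = 10.02; v_R² = 0.01613.
t = (10.02 − 0.2622)/0.01613 = 605 days.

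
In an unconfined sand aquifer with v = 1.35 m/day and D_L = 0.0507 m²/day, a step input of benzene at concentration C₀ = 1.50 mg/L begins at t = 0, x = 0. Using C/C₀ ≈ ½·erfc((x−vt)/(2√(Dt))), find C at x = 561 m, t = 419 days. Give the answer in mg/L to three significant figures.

For a continuous step input, C/C₀ ≈ ½·erfc((x−vt)/(2√(Dt))).
vt = 1.35 × 419 = 565.65 m and 2√(Dt) = 2√(0.0507 × 419) = 9.218 m.
Argument (x−vt)/(2√(Dt)) = (561 − 565.65)/9.218 = -0.5044; ½·erfc(-0.5044) = 0.7622.
C = 1.50 × 0.7622 = 1.14 mg/L.

1.14 mg/L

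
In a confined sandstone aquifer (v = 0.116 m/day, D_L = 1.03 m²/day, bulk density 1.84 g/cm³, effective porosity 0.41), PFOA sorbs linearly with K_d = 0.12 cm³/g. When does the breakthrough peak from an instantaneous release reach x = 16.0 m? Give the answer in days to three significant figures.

125 days

Retardation factor R = 1 + ρ_b·K_d/n = 1 + 1.84 × 0.12/0.41 = 1.539.
Sorption retards both mechanisms: v_R = v/R = 0.07537 m/day, D_R = D/R = 0.6693 m²/day.
Peak time from v_R²t² + 2D_R t − x² = 0: t = (√(D_R² + v_R²x²) − D_R)/v_R².
√(D_R² + v_R²x²) = √(0.6693² + 0.07537² × 16.0²) = 1.379; v_R² = 0.005681.
t = (1.379 − 0.6693)/0.005681 = 125 days.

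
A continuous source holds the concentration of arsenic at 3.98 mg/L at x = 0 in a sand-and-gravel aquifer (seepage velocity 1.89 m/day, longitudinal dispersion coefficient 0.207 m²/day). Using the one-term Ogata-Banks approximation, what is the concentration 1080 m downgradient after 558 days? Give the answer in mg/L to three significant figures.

For a continuous step input, C/C₀ ≈ ½·erfc((x−vt)/(2√(Dt))).
vt = 1.89 × 558 = 1054.62 m and 2√(Dt) = 2√(0.207 × 558) = 21.49 m.
Argument (x−vt)/(2√(Dt)) = (1080 − 1054.62)/21.49 = 1.181; ½·erfc(1.181) = 0.04744.
C = 3.98 × 0.04744 = 0.189 mg/L.

0.189 mg/L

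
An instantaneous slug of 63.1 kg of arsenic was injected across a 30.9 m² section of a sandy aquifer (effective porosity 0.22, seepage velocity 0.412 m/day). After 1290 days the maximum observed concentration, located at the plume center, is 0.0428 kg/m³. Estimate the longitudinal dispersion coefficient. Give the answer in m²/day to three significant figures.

At the plume center C_max = M/(n_e·A·√(4πDt)), so D = M²/(4πt·(n_e·A·C_max)²).
n_e·A·C_max = 0.22 × 30.9 × 0.0428 = 0.2910 kg/m.
D = 63.1²/(4π × 1290 × 0.2910²) = 2.90 m²/day.

2.90 m²/day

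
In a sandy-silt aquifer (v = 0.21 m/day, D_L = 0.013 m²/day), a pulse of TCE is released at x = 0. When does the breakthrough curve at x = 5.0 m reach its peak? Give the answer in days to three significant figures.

23.5 days

For the 1D instantaneous-source solution, setting ∂C/∂t = 0 at fixed x gives v²t² + 2Dt − x² = 0, so t = (√(D² + v²x²) − D)/v².
√(D² + v²x²) = √(0.013² + 0.21² × 5.0²) = 1.050; v² = 0.0441.
t = (1.050 − 0.013)/0.0441 = 23.5 days (vs. the pure-advection estimate x/v = 23.8 d).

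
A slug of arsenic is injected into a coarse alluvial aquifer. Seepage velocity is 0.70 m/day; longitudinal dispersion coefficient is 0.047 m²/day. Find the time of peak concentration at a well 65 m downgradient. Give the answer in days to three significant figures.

92.8 days

For the 1D instantaneous-source solution, setting ∂C/∂t = 0 at fixed x gives v²t² + 2Dt − x² = 0, so t = (√(D² + v²x²) − D)/v².
√(D² + v²x²) = √(0.047² + 0.70² × 65²) = 45.50; v² = 0.49.
t = (45.50 − 0.047)/0.49 = 92.8 days (vs. the pure-advection estimate x/v = 92.9 d).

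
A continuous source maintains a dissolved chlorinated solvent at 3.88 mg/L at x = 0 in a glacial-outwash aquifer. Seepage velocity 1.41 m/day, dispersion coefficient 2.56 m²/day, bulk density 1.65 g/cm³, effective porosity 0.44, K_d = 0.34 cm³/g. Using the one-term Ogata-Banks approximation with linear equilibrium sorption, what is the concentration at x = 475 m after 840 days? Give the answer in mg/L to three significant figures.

Retardation factor R = 1 + ρ_b·K_d/n = 1 + 1.65 × 0.34/0.44 = 2.275.
Sorption retards both mechanisms: v_R = v/R = 0.6198 m/day, D_R = D/R = 1.125 m²/day.
v_R·t = 0.6198 × 840 = 520.632 m; 2√(D_R t) = 61.48 m; argument = (475 − 520.632)/61.48 = -0.7422.
C = C₀ × ½·erfc(-0.7422) = 3.88 × 0.8531 = 3.31 mg/L.

3.31 mg/L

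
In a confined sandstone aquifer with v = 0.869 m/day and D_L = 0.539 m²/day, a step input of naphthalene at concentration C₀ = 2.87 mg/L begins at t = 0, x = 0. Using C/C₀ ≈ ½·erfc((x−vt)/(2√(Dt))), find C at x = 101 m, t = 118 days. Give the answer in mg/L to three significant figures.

For a continuous step input, C/C₀ ≈ ½·erfc((x−vt)/(2√(Dt))).
vt = 0.869 × 118 = 102.542 m and 2√(Dt) = 2√(0.539 × 118) = 15.95 m.
Argument (x−vt)/(2√(Dt)) = (101 − 102.542)/15.95 = -0.09668; ½·erfc(-0.09668) = 0.5544.
C = 2.87 × 0.5544 = 1.59 mg/L.

1.59 mg/L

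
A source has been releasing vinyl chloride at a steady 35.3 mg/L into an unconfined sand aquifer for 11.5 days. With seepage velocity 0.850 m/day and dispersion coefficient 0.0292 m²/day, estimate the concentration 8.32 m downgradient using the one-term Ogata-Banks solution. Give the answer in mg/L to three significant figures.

34.0 mg/L

For a continuous step input, C/C₀ ≈ ½·erfc((x−vt)/(2√(Dt))).
vt = 0.850 × 11.5 = 9.775 m and 2√(Dt) = 2√(0.0292 × 11.5) = 1.159 m.
Argument (x−vt)/(2√(Dt)) = (8.32 − 9.775)/1.159 = -1.255; ½·erfc(-1.255) = 0.9620.
C = 35.3 × 0.9620 = 34.0 mg/L.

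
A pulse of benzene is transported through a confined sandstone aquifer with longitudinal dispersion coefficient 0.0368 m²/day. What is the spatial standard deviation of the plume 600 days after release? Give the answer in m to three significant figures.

6.65 m

Dispersive spreading gives a Gaussian with σ² = 2Dt; advection only shifts the center.
σ = √(2 × 0.0368 × 600) = 6.65 m.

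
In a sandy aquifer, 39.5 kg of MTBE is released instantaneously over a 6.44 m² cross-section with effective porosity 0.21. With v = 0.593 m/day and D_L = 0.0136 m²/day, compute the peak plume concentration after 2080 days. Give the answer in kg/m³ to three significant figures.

The peak of an instantaneous 1D plume sits at x = vt; there the Gaussian factor is 1 and C_max = M/(n_e·A·√(4πDt)), where n_e·A is the pore area the mass is dissolved in.
√(4πDt) = √(4π × 0.0136 × 2080) = 18.85 m, so C_max = 39.5/(0.21 × 6.44 × 18.85) = 1.55 kg/m³.

1.55 kg/m³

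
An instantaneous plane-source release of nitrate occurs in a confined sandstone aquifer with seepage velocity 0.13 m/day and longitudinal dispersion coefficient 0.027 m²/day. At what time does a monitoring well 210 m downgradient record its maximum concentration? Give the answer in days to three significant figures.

For the 1D instantaneous-source solution, setting ∂C/∂t = 0 at fixed x gives v²t² + 2Dt − x² = 0, so t = (√(D² + v²x²) − D)/v².
√(D² + v²x²) = √(0.027² + 0.13² × 210²) = 27.30; v² = 0.0169.
t = (27.30 − 0.027)/0.0169 = 1610 days (vs. the pure-advection estimate x/v = 1620 d).

1610 days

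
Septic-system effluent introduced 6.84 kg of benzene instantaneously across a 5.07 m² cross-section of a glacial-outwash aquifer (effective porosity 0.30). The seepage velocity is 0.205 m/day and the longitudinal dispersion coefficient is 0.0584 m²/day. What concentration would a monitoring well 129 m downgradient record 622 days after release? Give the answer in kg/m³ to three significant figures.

For an instantaneous plane source, C(x,t) = M/(n_e·A·√(4πDt)) · exp(−(x−vt)²/(4Dt)), with n_e·A the pore (flow) area.
Plume center vt = 0.205 × 622 = 127.51 m, so the well at 129 m is 1.49 m downgradient of the peak.
√(4πDt) = 21.37 m, giving peak height M/(n_e·A·√(4πDt)) = 6.84/(0.30 × 5.07 × 21.37) = 0.2104 kg/m³.
(x−vt)²/(4Dt) = (1.49)²/(4 × 0.0584 × 622) = 0.01528; exp(−0.01528) = 0.9848.
C = 0.2104 × 0.9848 = 0.207 kg/m³.

0.207 kg/m³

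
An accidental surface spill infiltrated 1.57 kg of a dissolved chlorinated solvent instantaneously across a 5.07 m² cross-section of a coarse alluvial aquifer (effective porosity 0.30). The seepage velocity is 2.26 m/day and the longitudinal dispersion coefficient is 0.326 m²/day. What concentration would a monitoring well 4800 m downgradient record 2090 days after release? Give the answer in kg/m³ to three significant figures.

0.00130 kg/m³

For an instantaneous plane source, C(x,t) = M/(n_e·A·√(4πDt)) · exp(−(x−vt)²/(4Dt)), with n_e·A the pore (flow) area.
Plume center vt = 2.26 × 2090 = 4723.4 m, so the well at 4800 m is 76.6 m downgradient of the peak.
√(4πDt) = 92.53 m, giving peak height M/(n_e·A·√(4πDt)) = 1.57/(0.30 × 5.07 × 92.53) = 0.01116 kg/m³.
(x−vt)²/(4Dt) = (76.6)²/(4 × 0.326 × 2090) = 2.153; exp(−2.153) = 0.1161.
C = 0.01116 × 0.1161 = 0.00130 kg/m³.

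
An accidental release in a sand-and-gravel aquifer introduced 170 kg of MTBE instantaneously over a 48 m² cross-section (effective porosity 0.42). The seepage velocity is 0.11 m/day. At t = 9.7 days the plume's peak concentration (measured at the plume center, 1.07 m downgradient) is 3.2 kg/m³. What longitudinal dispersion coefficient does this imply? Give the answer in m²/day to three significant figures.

At the plume center C_max = M/(n_e·A·√(4πDt)), so D = M²/(4πt·(n_e·A·C_max)²).
n_e·A·C_max = 0.42 × 48 × 3.2 = 64.51 kg/m.
D = 170²/(4π × 9.7 × 64.51²) = 0.0570 m²/day.

0.0570 m²/day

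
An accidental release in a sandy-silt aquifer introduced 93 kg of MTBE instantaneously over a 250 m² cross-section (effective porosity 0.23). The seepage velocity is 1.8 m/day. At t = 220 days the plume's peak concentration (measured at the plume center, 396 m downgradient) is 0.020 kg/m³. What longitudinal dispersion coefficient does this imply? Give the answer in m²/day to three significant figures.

2.37 m²/day

At the plume center C_max = M/(n_e·A·√(4πDt)), so D = M²/(4πt·(n_e·A·C_max)²).
n_e·A·C_max = 0.23 × 250 × 0.020 = 1.150 kg/m.
D = 93²/(4π × 220 × 1.150²) = 2.37 m²/day.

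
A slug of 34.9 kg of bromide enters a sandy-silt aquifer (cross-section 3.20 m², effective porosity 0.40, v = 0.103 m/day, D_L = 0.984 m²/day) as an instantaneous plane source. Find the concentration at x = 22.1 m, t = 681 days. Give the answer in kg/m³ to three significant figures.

For an instantaneous plane source, C(x,t) = M/(n_e·A·√(4πDt)) · exp(−(x−vt)²/(4Dt)), with n_e·A the pore (flow) area.
Plume center vt = 0.103 × 681 = 70.143 m, so the well at 22.1 m is 48.043 m upgradient of the peak.
√(4πDt) = 91.76 m, giving peak height M/(n_e·A·√(4πDt)) = 34.9/(0.40 × 3.20 × 91.76) = 0.2971 kg/m³.
(x−vt)²/(4Dt) = (-48.043)²/(4 × 0.984 × 681) = 0.8611; exp(−0.8611) = 0.4227.
C = 0.2971 × 0.4227 = 0.126 kg/m³.

0.126 kg/m³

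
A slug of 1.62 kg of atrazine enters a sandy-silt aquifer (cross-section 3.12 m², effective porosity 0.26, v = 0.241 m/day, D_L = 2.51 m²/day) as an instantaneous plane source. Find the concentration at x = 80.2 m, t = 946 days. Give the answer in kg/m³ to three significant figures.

For an instantaneous plane source, C(x,t) = M/(n_e·A·√(4πDt)) · exp(−(x−vt)²/(4Dt)), with n_e·A the pore (flow) area.
Plume center vt = 0.241 × 946 = 227.986 m, so the well at 80.2 m is 147.786 m upgradient of the peak.
√(4πDt) = 172.7 m, giving peak height M/(n_e·A·√(4πDt)) = 1.62/(0.26 × 3.12 × 172.7) = 0.01156 kg/m³.
(x−vt)²/(4Dt) = (-147.786)²/(4 × 2.51 × 946) = 2.300; exp(−2.300) = 0.1003.
C = 0.01156 × 0.1003 = 0.00116 kg/m³.

0.00116 kg/m³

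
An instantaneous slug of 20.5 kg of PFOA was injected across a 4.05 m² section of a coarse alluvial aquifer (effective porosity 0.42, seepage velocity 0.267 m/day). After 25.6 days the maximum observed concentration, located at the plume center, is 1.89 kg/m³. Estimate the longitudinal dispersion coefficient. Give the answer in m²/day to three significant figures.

0.126 m²/day

At the plume center C_max = M/(n_e·A·√(4πDt)), so D = M²/(4πt·(n_e·A·C_max)²).
n_e·A·C_max = 0.42 × 4.05 × 1.89 = 3.215 kg/m.
D = 20.5²/(4π × 25.6 × 3.215²) = 0.126 m²/day.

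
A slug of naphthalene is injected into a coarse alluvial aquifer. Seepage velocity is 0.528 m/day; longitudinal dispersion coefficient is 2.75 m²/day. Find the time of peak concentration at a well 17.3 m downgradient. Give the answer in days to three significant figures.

For the 1D instantaneous-source solution, setting ∂C/∂t = 0 at fixed x gives v²t² + 2Dt − x² = 0, so t = (√(D² + v²x²) − D)/v².
√(D² + v²x²) = √(2.75² + 0.528² × 17.3²) = 9.539; v² = 0.278784.
t = (9.539 − 2.75)/0.278784 = 24.4 days (vs. the pure-advection estimate x/v = 32.8 d).

24.4 days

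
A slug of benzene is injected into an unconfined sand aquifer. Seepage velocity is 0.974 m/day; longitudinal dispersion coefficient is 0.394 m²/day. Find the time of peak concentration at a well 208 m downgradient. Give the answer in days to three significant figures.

213 days

For the 1D instantaneous-source solution, setting ∂C/∂t = 0 at fixed x gives v²t² + 2Dt − x² = 0, so t = (√(D² + v²x²) − D)/v².
√(D² + v²x²) = √(0.394² + 0.974² × 208²) = 202.6; v² = 0.948676.
t = (202.6 − 0.394)/0.948676 = 213 days (vs. the pure-advection estimate x/v = 214 d).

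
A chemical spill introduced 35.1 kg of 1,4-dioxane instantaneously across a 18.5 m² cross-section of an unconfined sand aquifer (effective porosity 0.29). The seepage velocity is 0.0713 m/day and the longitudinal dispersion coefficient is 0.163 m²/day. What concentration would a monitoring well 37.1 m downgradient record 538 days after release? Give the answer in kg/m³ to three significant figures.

For an instantaneous plane source, C(x,t) = M/(n_e·A·√(4πDt)) · exp(−(x−vt)²/(4Dt)), with n_e·A the pore (flow) area.
Plume center vt = 0.0713 × 538 = 38.3594 m, so the well at 37.1 m is 1.2594 m upgradient of the peak.
√(4πDt) = 33.20 m, giving peak height M/(n_e·A·√(4πDt)) = 35.1/(0.29 × 18.5 × 33.20) = 0.1971 kg/m³.
(x−vt)²/(4Dt) = (-1.2594)²/(4 × 0.163 × 538) = 0.004522; exp(−0.004522) = 0.9955.
C = 0.1971 × 0.9955 = 0.196 kg/m³.

0.196 kg/m³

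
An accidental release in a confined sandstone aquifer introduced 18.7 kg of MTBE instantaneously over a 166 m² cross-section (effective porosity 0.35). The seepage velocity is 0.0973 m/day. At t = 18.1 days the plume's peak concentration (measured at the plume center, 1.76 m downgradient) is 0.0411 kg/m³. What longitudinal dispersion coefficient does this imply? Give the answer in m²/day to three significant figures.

0.270 m²/day

At the plume center C_max = M/(n_e·A·√(4πDt)), so D = M²/(4πt·(n_e·A·C_max)²).
n_e·A·C_max = 0.35 × 166 × 0.0411 = 2.388 kg/m.
D = 18.7²/(4π × 18.1 × 2.388²) = 0.270 m²/day.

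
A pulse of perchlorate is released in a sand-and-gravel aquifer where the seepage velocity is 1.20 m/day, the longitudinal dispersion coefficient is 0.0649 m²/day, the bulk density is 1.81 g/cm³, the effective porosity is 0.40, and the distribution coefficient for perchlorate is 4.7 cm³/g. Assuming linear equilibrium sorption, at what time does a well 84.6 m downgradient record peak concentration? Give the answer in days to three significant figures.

Retardation factor R = 1 + ρ_b·K_d/n = 1 + 1.81 × 4.7/0.40 = 22.27.
Sorption retards both mechanisms: v_R = v/R = 0.05388 m/day, D_R = D/R = 0.002914 m²/day.
Peak time from v_R²t² + 2D_R t − x² = 0: t = (√(D_R² + v_R²x²) − D_R)/v_R².
√(D_R² + v_R²x²) = √(0.002914² + 0.05388² × 84.6²) = 4.558; v_R² = 0.002903.
t = (4.558 − 0.002914)/0.002903 = 1570 days.

1570 days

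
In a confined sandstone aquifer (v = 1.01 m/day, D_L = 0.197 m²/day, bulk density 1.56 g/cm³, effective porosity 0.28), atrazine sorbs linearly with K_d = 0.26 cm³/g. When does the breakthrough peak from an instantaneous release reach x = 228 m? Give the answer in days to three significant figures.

552 days

Retardation factor R = 1 + ρ_b·K_d/n = 1 + 1.56 × 0.26/0.28 = 2.449.
Sorption retards both mechanisms: v_R = v/R = 0.4124 m/day, D_R = D/R = 0.08044 m²/day.
Peak time from v_R²t² + 2D_R t − x² = 0: t = (√(D_R² + v_R²x²) − D_R)/v_R².
√(D_R² + v_R²x²) = √(0.08044² + 0.4124² × 228²) = 94.03; v_R² = 0.1701.
t = (94.03 − 0.08044)/0.1701 = 552 days.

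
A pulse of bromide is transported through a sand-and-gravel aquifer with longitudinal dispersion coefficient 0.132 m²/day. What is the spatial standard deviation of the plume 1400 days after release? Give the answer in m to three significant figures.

Dispersive spreading gives a Gaussian with σ² = 2Dt; advection only shifts the center.
σ = √(2 × 0.132 × 1400) = 19.2 m.

19.2 m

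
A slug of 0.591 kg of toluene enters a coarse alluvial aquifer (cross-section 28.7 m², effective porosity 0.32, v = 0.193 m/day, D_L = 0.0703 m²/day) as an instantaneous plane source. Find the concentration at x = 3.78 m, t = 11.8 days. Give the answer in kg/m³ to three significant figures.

For an instantaneous plane source, C(x,t) = M/(n_e·A·√(4πDt)) · exp(−(x−vt)²/(4Dt)), with n_e·A the pore (flow) area.
Plume center vt = 0.193 × 11.8 = 2.2774 m, so the well at 3.78 m is 1.5026 m downgradient of the peak.
√(4πDt) = 3.229 m, giving peak height M/(n_e·A·√(4πDt)) = 0.591/(0.32 × 28.7 × 3.229) = 0.01993 kg/m³.
(x−vt)²/(4Dt) = (1.5026)²/(4 × 0.0703 × 11.8) = 0.6804; exp(−0.6804) = 0.5064.
C = 0.01993 × 0.5064 = 0.0101 kg/m³.

0.0101 kg/m³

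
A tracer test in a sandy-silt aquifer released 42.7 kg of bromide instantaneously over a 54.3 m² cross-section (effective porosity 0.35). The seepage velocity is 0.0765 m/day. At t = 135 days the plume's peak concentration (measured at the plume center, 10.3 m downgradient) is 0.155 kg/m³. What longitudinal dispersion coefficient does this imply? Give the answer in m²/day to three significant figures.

At the plume center C_max = M/(n_e·A·√(4πDt)), so D = M²/(4πt·(n_e·A·C_max)²).
n_e·A·C_max = 0.35 × 54.3 × 0.155 = 2.946 kg/m.
D = 42.7²/(4π × 135 × 2.946²) = 0.124 m²/day.

0.124 m²/day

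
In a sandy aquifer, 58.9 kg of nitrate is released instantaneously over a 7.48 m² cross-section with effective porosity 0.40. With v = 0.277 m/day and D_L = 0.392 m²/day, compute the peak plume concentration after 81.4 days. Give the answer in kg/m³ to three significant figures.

The peak of an instantaneous 1D plume sits at x = vt; there the Gaussian factor is 1 and C_max = M/(n_e·A·√(4πDt)), where n_e·A is the pore area the mass is dissolved in.
√(4πDt) = √(4π × 0.392 × 81.4) = 20.02 m, so C_max = 58.9/(0.40 × 7.48 × 20.02) = 0.983 kg/m³.

0.983 kg/m³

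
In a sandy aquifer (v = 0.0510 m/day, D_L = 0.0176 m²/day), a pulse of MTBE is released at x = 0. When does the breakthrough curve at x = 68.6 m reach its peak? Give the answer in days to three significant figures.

1340 days

For the 1D instantaneous-source solution, setting ∂C/∂t = 0 at fixed x gives v²t² + 2Dt − x² = 0, so t = (√(D² + v²x²) − D)/v².
√(D² + v²x²) = √(0.0176² + 0.0510² × 68.6²) = 3.499; v² = 0.002601.
t = (3.499 − 0.0176)/0.002601 = 1340 days (vs. the pure-advection estimate x/v = 1350 d).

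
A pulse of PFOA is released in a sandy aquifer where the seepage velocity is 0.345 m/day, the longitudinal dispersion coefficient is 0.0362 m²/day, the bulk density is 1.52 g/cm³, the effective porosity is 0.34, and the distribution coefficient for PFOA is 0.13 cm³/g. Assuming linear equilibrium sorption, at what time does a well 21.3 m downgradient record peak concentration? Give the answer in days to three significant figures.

Retardation factor R = 1 + ρ_b·K_d/n = 1 + 1.52 × 0.13/0.34 = 1.581.
Sorption retards both mechanisms: v_R = v/R = 0.2182 m/day, D_R = D/R = 0.02290 m²/day.
Peak time from v_R²t² + 2D_R t − x² = 0: t = (√(D_R² + v_R²x²) − D_R)/v_R².
√(D_R² + v_R²x²) = √(0.02290² + 0.2182² × 21.3²) = 4.648; v_R² = 0.04761.
t = (4.648 − 0.02290)/0.04761 = 97.1 days.

97.1 days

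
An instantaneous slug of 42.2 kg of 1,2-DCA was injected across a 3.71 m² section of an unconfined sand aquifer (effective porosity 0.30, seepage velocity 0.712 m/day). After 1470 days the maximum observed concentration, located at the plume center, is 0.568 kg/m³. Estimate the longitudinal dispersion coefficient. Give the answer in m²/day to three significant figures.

At the plume center C_max = M/(n_e·A·√(4πDt)), so D = M²/(4πt·(n_e·A·C_max)²).
n_e·A·C_max = 0.30 × 3.71 × 0.568 = 0.6322 kg/m.
D = 42.2²/(4π × 1470 × 0.6322²) = 0.241 m²/day.

0.241 m²/day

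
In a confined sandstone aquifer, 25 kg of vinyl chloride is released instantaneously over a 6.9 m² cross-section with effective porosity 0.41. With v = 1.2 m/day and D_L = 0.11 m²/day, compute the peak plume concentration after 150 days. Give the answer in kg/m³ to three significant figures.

0.614 kg/m³

The peak of an instantaneous 1D plume sits at x = vt; there the Gaussian factor is 1 and C_max = M/(n_e·A·√(4πDt)), where n_e·A is the pore area the mass is dissolved in.
√(4πDt) = √(4π × 0.11 × 150) = 14.40 m, so C_max = 25/(0.41 × 6.9 × 14.40) = 0.614 kg/m³.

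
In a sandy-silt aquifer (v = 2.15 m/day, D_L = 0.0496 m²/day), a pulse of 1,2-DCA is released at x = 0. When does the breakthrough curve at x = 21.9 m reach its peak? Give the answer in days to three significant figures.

10.2 days

For the 1D instantaneous-source solution, setting ∂C/∂t = 0 at fixed x gives v²t² + 2Dt − x² = 0, so t = (√(D² + v²x²) − D)/v².
√(D² + v²x²) = √(0.0496² + 2.15² × 21.9²) = 47.09; v² = 4.6225.
t = (47.09 − 0.0496)/4.6225 = 10.2 days (vs. the pure-advection estimate x/v = 10.2 d).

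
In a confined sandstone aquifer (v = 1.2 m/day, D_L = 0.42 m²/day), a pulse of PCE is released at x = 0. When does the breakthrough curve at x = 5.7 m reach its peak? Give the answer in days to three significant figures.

4.47 days

For the 1D instantaneous-source solution, setting ∂C/∂t = 0 at fixed x gives v²t² + 2Dt − x² = 0, so t = (√(D² + v²x²) − D)/v².
√(D² + v²x²) = √(0.42² + 1.2² × 5.7²) = 6.853; v² = 1.44.
t = (6.853 − 0.42)/1.44 = 4.47 days (vs. the pure-advection estimate x/v = 4.75 d).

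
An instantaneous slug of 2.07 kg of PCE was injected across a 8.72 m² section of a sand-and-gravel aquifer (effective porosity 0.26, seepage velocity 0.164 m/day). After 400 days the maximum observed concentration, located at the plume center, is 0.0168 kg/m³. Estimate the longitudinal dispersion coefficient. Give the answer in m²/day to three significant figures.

0.588 m²/day

At the plume center C_max = M/(n_e·A·√(4πDt)), so D = M²/(4πt·(n_e·A·C_max)²).
n_e·A·C_max = 0.26 × 8.72 × 0.0168 = 0.03809 kg/m.
D = 2.07²/(4π × 400 × 0.03809²) = 0.588 m²/day.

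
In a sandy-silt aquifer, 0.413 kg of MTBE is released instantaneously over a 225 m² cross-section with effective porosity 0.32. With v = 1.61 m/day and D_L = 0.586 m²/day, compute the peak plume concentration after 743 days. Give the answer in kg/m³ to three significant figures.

The peak of an instantaneous 1D plume sits at x = vt; there the Gaussian factor is 1 and C_max = M/(n_e·A·√(4πDt)), where n_e·A is the pore area the mass is dissolved in.
√(4πDt) = √(4π × 0.586 × 743) = 73.97 m, so C_max = 0.413/(0.32 × 225 × 73.97) = 7.75e-05 kg/m³.

7.75e-05 kg/m³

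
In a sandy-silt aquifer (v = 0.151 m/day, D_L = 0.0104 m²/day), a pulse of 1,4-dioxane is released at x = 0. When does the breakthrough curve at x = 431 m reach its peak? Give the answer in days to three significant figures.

For the 1D instantaneous-source solution, setting ∂C/∂t = 0 at fixed x gives v²t² + 2Dt − x² = 0, so t = (√(D² + v²x²) − D)/v².
√(D² + v²x²) = √(0.0104² + 0.151² × 431²) = 65.08; v² = 0.022801.
t = (65.08 − 0.0104)/0.022801 = 2850 days (vs. the pure-advection estimate x/v = 2850 d).

2850 days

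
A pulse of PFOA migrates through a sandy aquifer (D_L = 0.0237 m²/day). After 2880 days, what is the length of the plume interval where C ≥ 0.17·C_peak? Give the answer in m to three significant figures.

The plume is Gaussian with σ = √(2Dt) = √(2 × 0.0237 × 2880) = 11.68 m.
C/C_peak = exp(−Δx²/(2σ²)) = 0.17 ⇒ Δx = σ·√(−2 ln 0.17) = 11.68 × 1.883 = 21.99 m.
Width = 2Δx = 44.0 m.

44.0 m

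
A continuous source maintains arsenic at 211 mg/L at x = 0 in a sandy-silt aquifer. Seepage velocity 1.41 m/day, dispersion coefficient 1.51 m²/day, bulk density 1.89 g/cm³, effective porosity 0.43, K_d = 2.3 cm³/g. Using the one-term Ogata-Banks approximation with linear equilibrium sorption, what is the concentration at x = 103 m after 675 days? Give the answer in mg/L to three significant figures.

Retardation factor R = 1 + ρ_b·K_d/n = 1 + 1.89 × 2.3/0.43 = 11.11.
Sorption retards both mechanisms: v_R = v/R = 0.1269 m/day, D_R = D/R = 0.1359 m²/day.
v_R·t = 0.1269 × 675 = 85.6575 m; 2√(D_R t) = 19.16 m; argument = (103 − 85.6575)/19.16 = 0.9051.
C = C₀ × ½·erfc(0.9051) = 211 × 0.1003 = 21.2 mg/L.

21.2 mg/L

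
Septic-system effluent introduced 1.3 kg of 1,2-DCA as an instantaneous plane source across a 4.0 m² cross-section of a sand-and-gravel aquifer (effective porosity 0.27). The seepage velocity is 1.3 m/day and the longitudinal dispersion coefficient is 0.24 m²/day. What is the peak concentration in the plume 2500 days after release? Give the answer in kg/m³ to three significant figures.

0.0139 kg/m³

The peak of an instantaneous 1D plume sits at x = vt; there the Gaussian factor is 1 and C_max = M/(n_e·A·√(4πDt)), where n_e·A is the pore area the mass is dissolved in.
√(4πDt) = √(4π × 0.24 × 2500) = 86.83 m, so C_max = 1.3/(0.27 × 4.0 × 86.83) = 0.0139 kg/m³.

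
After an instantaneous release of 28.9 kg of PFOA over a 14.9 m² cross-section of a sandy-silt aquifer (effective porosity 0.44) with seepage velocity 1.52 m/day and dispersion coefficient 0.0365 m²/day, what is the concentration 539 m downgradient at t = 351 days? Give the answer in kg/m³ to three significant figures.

0.193 kg/m³

For an instantaneous plane source, C(x,t) = M/(n_e·A·√(4πDt)) · exp(−(x−vt)²/(4Dt)), with n_e·A the pore (flow) area.
Plume center vt = 1.52 × 351 = 533.52 m, so the well at 539 m is 5.48 m downgradient of the peak.
√(4πDt) = 12.69 m, giving peak height M/(n_e·A·√(4πDt)) = 28.9/(0.44 × 14.9 × 12.69) = 0.3474 kg/m³.
(x−vt)²/(4Dt) = (5.48)²/(4 × 0.0365 × 351) = 0.5860; exp(−0.5860) = 0.5565.
C = 0.3474 × 0.5565 = 0.193 kg/m³.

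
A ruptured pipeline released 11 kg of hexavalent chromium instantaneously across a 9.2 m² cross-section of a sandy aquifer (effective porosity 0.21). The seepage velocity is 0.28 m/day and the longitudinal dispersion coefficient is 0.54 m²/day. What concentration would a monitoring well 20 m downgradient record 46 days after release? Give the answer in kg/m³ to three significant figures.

For an instantaneous plane source, C(x,t) = M/(n_e·A·√(4πDt)) · exp(−(x−vt)²/(4Dt)), with n_e·A the pore (flow) area.
Plume center vt = 0.28 × 46 = 12.88 m, so the well at 20 m is 7.12 m downgradient of the peak.
√(4πDt) = 17.67 m, giving peak height M/(n_e·A·√(4πDt)) = 11/(0.21 × 9.2 × 17.67) = 0.3222 kg/m³.
(x−vt)²/(4Dt) = (7.12)²/(4 × 0.54 × 46) = 0.5102; exp(−0.5102) = 0.6004.
C = 0.3222 × 0.6004 = 0.193 kg/m³.

0.193 kg/m³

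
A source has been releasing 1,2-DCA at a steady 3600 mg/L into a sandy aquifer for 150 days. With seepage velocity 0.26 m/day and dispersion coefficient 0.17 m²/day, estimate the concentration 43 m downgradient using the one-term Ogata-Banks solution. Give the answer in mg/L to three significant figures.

1040 mg/L

For a continuous step input, C/C₀ ≈ ½·erfc((x−vt)/(2√(Dt))).
vt = 0.26 × 150 = 39 m and 2√(Dt) = 2√(0.17 × 150) = 10.10 m.
Argument (x−vt)/(2√(Dt)) = (43 − 39)/10.10 = 0.3960; ½·erfc(0.3960) = 0.2877.
C = 3600 × 0.2877 = 1040 mg/L.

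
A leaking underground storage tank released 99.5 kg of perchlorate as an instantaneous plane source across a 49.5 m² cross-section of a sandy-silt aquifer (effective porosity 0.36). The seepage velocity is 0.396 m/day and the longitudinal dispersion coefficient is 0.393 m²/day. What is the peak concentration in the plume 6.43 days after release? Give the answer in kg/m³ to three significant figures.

The peak of an instantaneous 1D plume sits at x = vt; there the Gaussian factor is 1 and C_max = M/(n_e·A·√(4πDt)), where n_e·A is the pore area the mass is dissolved in.
√(4πDt) = √(4π × 0.393 × 6.43) = 5.635 m, so C_max = 99.5/(0.36 × 49.5 × 5.635) = 0.991 kg/m³.

0.991 kg/m³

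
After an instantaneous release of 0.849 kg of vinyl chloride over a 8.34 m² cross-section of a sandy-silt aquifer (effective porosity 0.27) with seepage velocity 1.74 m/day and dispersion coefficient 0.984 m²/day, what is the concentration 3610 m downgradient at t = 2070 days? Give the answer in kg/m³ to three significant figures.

0.00234 kg/m³

For an instantaneous plane source, C(x,t) = M/(n_e·A·√(4πDt)) · exp(−(x−vt)²/(4Dt)), with n_e·A the pore (flow) area.
Plume center vt = 1.74 × 2070 = 3601.8 m, so the well at 3610 m is 8.2 m downgradient of the peak.
√(4πDt) = 160.0 m, giving peak height M/(n_e·A·√(4πDt)) = 0.849/(0.27 × 8.34 × 160.0) = 0.002356 kg/m³.
(x−vt)²/(4Dt) = (8.2)²/(4 × 0.984 × 2070) = 0.008253; exp(−0.008253) = 0.9918.
C = 0.002356 × 0.9918 = 0.00234 kg/m³.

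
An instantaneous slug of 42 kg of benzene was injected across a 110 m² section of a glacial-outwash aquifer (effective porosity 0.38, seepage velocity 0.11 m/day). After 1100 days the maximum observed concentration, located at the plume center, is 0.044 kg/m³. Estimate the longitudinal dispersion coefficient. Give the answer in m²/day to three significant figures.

0.0377 m²/day

At the plume center C_max = M/(n_e·A·√(4πDt)), so D = M²/(4πt·(n_e·A·C_max)²).
n_e·A·C_max = 0.38 × 110 × 0.044 = 1.839 kg/m.
D = 42²/(4π × 1100 × 1.839²) = 0.0377 m²/day.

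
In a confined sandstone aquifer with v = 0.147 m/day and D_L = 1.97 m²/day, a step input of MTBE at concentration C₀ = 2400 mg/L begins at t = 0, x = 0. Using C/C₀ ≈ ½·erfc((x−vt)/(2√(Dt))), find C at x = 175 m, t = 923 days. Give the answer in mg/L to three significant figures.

For a continuous step input, C/C₀ ≈ ½·erfc((x−vt)/(2√(Dt))).
vt = 0.147 × 923 = 135.681 m and 2√(Dt) = 2√(1.97 × 923) = 85.28 m.
Argument (x−vt)/(2√(Dt)) = (175 − 135.681)/85.28 = 0.4611; ½·erfc(0.4611) = 0.2572.
C = 2400 × 0.2572 = 617 mg/L.

617 mg/L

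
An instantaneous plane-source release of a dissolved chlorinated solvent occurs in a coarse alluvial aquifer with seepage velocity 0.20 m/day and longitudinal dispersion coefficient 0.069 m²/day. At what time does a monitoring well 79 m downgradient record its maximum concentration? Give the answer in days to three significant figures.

For the 1D instantaneous-source solution, setting ∂C/∂t = 0 at fixed x gives v²t² + 2Dt − x² = 0, so t = (√(D² + v²x²) − D)/v².
√(D² + v²x²) = √(0.069² + 0.20² × 79²) = 15.80; v² = 0.04.
t = (15.80 − 0.069)/0.04 = 393 days (vs. the pure-advection estimate x/v = 395 d).

393 days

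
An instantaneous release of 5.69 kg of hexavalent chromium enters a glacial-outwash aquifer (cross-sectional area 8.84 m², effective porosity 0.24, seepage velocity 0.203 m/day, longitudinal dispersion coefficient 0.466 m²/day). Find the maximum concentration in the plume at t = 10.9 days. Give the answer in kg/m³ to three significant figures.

0.336 kg/m³

The peak of an instantaneous 1D plume sits at x = vt; there the Gaussian factor is 1 and C_max = M/(n_e·A·√(4πDt)), where n_e·A is the pore area the mass is dissolved in.
√(4πDt) = √(4π × 0.466 × 10.9) = 7.989 m, so C_max = 5.69/(0.24 × 8.84 × 7.989) = 0.336 kg/m³.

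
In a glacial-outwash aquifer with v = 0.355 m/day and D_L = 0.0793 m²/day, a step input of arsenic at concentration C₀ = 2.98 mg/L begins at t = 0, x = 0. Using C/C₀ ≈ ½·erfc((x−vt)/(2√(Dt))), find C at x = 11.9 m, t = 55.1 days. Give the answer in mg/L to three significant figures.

For a continuous step input, C/C₀ ≈ ½·erfc((x−vt)/(2√(Dt))).
vt = 0.355 × 55.1 = 19.5605 m and 2√(Dt) = 2√(0.0793 × 55.1) = 4.181 m.
Argument (x−vt)/(2√(Dt)) = (11.9 − 19.5605)/4.181 = -1.832; ½·erfc(-1.832) = 0.9952.
C = 2.98 × 0.9952 = 2.97 mg/L.

2.97 mg/L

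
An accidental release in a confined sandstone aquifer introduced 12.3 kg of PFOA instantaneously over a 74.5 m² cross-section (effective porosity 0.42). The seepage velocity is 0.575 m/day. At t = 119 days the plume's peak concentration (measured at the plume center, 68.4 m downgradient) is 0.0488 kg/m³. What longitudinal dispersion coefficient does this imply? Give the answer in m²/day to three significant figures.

At the plume center C_max = M/(n_e·A·√(4πDt)), so D = M²/(4πt·(n_e·A·C_max)²).
n_e·A·C_max = 0.42 × 74.5 × 0.0488 = 1.527 kg/m.
D = 12.3²/(4π × 119 × 1.527²) = 0.0434 m²/day.

0.0434 m²/day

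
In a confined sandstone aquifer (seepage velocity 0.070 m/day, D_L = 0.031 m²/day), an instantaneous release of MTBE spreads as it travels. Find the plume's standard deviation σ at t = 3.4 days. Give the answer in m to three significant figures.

Dispersive spreading gives a Gaussian with σ² = 2Dt; advection only shifts the center.
σ = √(2 × 0.031 × 3.4) = 0.459 m.

0.459 m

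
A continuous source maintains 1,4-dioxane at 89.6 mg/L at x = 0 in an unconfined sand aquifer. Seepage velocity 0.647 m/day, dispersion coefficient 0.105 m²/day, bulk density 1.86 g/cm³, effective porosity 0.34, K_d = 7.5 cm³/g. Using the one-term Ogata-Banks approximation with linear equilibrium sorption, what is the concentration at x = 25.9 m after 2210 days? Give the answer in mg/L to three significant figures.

88.9 mg/L

Retardation factor R = 1 + ρ_b·K_d/n = 1 + 1.86 × 7.5/0.34 = 42.03.
Sorption retards both mechanisms: v_R = v/R = 0.01539 m/day, D_R = D/R = 0.002498 m²/day.
v_R·t = 0.01539 × 2210 = 34.0119 m; 2√(D_R t) = 4.699 m; argument = (25.9 − 34.0119)/4.699 = -1.726.
C = C₀ × ½·erfc(-1.726) = 89.6 × 0.9927 = 88.9 mg/L.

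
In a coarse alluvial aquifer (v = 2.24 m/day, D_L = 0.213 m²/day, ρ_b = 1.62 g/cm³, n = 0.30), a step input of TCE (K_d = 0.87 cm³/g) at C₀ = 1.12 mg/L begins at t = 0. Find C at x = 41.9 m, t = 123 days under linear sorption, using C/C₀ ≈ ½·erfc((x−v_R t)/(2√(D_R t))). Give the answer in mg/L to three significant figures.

Retardation factor R = 1 + ρ_b·K_d/n = 1 + 1.62 × 0.87/0.30 = 5.698.
Sorption retards both mechanisms: v_R = v/R = 0.3931 m/day, D_R = D/R = 0.03738 m²/day.
v_R·t = 0.3931 × 123 = 48.3513 m; 2√(D_R t) = 4.288 m; argument = (41.9 − 48.3513)/4.288 = -1.505.
C = C₀ × ½·erfc(-1.505) = 1.12 × 0.9833 = 1.10 mg/L.

1.10 mg/L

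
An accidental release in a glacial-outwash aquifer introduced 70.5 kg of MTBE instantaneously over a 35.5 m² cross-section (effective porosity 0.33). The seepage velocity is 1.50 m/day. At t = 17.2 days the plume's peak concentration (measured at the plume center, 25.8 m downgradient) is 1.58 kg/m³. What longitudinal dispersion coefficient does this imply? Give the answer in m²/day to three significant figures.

At the plume center C_max = M/(n_e·A·√(4πDt)), so D = M²/(4πt·(n_e·A·C_max)²).
n_e·A·C_max = 0.33 × 35.5 × 1.58 = 18.51 kg/m.
D = 70.5²/(4π × 17.2 × 18.51²) = 0.0671 m²/day.

0.0671 m²/day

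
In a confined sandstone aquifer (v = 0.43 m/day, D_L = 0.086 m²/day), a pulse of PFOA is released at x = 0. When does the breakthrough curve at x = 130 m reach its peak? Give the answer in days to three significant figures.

For the 1D instantaneous-source solution, setting ∂C/∂t = 0 at fixed x gives v²t² + 2Dt − x² = 0, so t = (√(D² + v²x²) − D)/v².
√(D² + v²x²) = √(0.086² + 0.43² × 130²) = 55.90; v² = 0.1849.
t = (55.90 − 0.086)/0.1849 = 302 days (vs. the pure-advection estimate x/v = 302 d).

302 days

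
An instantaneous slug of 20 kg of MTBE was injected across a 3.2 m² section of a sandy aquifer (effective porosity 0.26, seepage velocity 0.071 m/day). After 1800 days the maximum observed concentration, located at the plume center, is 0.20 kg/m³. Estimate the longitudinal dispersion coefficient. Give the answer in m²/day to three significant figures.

At the plume center C_max = M/(n_e·A·√(4πDt)), so D = M²/(4πt·(n_e·A·C_max)²).
n_e·A·C_max = 0.26 × 3.2 × 0.20 = 0.1664 kg/m.
D = 20²/(4π × 1800 × 0.1664²) = 0.639 m²/day.

0.639 m²/day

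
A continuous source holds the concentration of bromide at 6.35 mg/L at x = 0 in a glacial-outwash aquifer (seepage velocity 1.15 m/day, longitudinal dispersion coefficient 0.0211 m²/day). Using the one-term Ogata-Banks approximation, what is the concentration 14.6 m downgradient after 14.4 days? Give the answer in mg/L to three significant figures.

For a continuous step input, C/C₀ ≈ ½·erfc((x−vt)/(2√(Dt))).
vt = 1.15 × 14.4 = 16.56 m and 2√(Dt) = 2√(0.0211 × 14.4) = 1.102 m.
Argument (x−vt)/(2√(Dt)) = (14.6 − 16.56)/1.102 = -1.779; ½·erfc(-1.779) = 0.9941.
C = 6.35 × 0.9941 = 6.31 mg/L.

6.31 mg/L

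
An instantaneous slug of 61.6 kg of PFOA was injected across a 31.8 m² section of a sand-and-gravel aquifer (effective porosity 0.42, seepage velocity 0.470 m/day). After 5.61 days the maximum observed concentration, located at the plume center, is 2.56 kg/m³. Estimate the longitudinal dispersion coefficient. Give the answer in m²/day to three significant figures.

0.0460 m²/day

At the plume center C_max = M/(n_e·A·√(4πDt)), so D = M²/(4πt·(n_e·A·C_max)²).
n_e·A·C_max = 0.42 × 31.8 × 2.56 = 34.19 kg/m.
D = 61.6²/(4π × 5.61 × 34.19²) = 0.0460 m²/day.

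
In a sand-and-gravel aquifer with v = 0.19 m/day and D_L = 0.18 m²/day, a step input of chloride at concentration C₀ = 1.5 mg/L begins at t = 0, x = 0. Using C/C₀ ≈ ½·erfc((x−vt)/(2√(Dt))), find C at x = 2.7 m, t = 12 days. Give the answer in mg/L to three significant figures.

For a continuous step input, C/C₀ ≈ ½·erfc((x−vt)/(2√(Dt))).
vt = 0.19 × 12 = 2.28 m and 2√(Dt) = 2√(0.18 × 12) = 2.939 m.
Argument (x−vt)/(2√(Dt)) = (2.7 − 2.28)/2.939 = 0.1429; ½·erfc(0.1429) = 0.4199.
C = 1.5 × 0.4199 = 0.630 mg/L.

0.630 mg/L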